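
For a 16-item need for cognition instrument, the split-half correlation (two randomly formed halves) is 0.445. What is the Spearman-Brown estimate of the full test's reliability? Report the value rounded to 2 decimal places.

0.62

Apply the Spearman-Brown correction with n = 2:
r_full = 2(0.445) / (1 + 0.445)
r_full = 0.8900 / 1.4450 ≈ 0.6159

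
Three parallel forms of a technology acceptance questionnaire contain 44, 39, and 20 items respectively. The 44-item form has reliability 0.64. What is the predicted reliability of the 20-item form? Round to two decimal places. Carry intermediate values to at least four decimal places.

Only the ratio of lengths matters: n = 20/44 = 0.4545
r_{20} = n·r / (1 + (n − 1)·r) = 0.2909 / 0.6509 ≈ 0.4469

0.45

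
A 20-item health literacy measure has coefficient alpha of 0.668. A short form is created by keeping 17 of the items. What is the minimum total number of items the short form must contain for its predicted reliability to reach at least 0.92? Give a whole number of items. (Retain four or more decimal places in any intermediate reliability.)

115

Short-form reliability: n = 17/20 = 0.8500; r_17 = n·r/(1+(n−1)r) ≈ 0.6310
Then solve for n' with r_old = 0.6310, r_target = 0.92: n' = 0.92(1 − 0.6310)/[0.6310(1 − 0.92)] = 6.7250
Total items = 6.7250 × 17 = 114.32, rounded up to 115.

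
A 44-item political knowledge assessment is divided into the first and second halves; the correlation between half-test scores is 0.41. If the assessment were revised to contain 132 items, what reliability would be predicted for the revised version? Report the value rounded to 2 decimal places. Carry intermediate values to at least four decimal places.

0.81

Spearman-Brown correction (n = 2): r_full = 2·0.41/(1 + 0.41) = 0.5816
Length factor from 44 to 132 items: n = 132/44 = 3.0000
r_new = n·r_full / (1 + (n − 1)·r_full) = 1.7448 / 2.1632 ≈ 0.8066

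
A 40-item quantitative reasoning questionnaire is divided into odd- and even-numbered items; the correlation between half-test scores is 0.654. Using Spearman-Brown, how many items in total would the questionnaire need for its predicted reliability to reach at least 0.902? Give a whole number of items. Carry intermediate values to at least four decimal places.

r_full = 2(0.654)/(1 + 0.654) = 0.7908
Solve Spearman-Brown for n: n = 0.902(1 − 0.7908) / [0.7908(1 − 0.902)] = 2.4349
Required items = 2.4349 × 40 = 97.40, so 98 items.

98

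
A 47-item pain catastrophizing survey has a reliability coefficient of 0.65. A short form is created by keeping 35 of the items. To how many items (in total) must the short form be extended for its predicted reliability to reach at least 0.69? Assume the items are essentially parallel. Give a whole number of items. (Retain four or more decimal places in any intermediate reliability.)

57

Short-form reliability: n = 35/47 = 0.7447; r_35 = n·r/(1+(n−1)r) ≈ 0.5804
Length factor from the short form to reach 0.69: n' = 0.69(1 − 0.5804) / [0.5804(1 − 0.69)] ≈ 1.6091
Total items = 1.6091 × 35 = 56.32, rounded up to 57.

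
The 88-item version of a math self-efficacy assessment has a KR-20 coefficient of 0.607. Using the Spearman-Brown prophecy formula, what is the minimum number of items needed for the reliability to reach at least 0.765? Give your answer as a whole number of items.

Invert Spearman-Brown to solve for n:
n = r*(1 − r) / [ r (1 − r*) ]
n = 0.765(1 − 0.607) / [0.607(1 − 0.765)]
n = 0.300645 / 0.142645 ≈ 2.1076
Items needed = n × 88 = 2.1076 × 88 ≈ 185.47 → round up to 186

186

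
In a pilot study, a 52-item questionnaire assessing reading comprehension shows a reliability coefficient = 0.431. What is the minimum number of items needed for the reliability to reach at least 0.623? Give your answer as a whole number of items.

114

Invert Spearman-Brown to solve for n:
n = r_target (1 − r_old) / [ r_old (1 − r_target) ]
n = 0.623(1 − 0.431) / [0.431(1 − 0.623)]
  = 0.354487 / 0.162487 = 2.1816
2.1816 × 52 = 113.44 → 114 items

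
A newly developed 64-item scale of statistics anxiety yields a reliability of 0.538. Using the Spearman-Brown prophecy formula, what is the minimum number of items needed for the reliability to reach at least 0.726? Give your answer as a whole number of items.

Invert Spearman-Brown to solve for n:
n = r_target (1 − r_old) / [ r_old (1 − r_target) ]
n = 0.726(1 − 0.538) / [0.538(1 − 0.726)]
  = 0.335412 / 0.147412 = 2.2753
So the test needs 2.2753 × 64 ≈ 145.62 items; rounding up, 146.

146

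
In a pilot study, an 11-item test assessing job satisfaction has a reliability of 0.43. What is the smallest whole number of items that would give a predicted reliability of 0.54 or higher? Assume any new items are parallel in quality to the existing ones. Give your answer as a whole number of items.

18

Spearman-Brown solved for the length factor n:
n = r_target (1 − r_old) / [ r_old (1 − r_target) ]
n = [0.54 × 0.57] / [0.43 × 0.46]
n = 0.3078 / 0.1978 ≈ 1.5561
So the test needs 1.5561 × 11 ≈ 17.12 items; rounding up, 18.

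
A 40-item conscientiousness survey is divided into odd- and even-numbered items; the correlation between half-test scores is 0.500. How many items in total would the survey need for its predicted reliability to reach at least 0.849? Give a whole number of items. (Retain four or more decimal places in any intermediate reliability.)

113

Corrected full-test reliability: r_full = 2 × 0.500 / (1 + 0.500) ≈ 0.6667
n = r_tgt(1 − r_full) / [r_full(1 − r_tgt)] = 0.849 × 0.3333 / (0.6667 × 0.151) ≈ 2.8108
Items = 2.8108 × 40 ≈ 112.43 → 113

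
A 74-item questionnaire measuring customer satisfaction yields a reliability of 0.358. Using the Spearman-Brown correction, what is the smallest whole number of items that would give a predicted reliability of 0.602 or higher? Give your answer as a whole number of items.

201

n = 0.602 × (1 − 0.358) / [ 0.358 × (1 − 0.602) ]
n = 0.386484 / 0.142484 ≈ 2.7125
2.7125 × 74 = 200.72 → 201 items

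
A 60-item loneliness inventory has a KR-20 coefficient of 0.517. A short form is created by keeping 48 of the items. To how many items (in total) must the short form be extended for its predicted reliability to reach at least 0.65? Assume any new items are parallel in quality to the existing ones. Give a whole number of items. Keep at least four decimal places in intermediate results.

105

First, r for the 48-item form: n = 48/60 = 0.8000, so r_48 = 0.8000·0.517/(1 + (0.8000 − 1)·0.517) = 0.4613
Then solve for n' with r_old = 0.4613, r_target = 0.65: n' = 0.65(1 − 0.4613)/[0.4613(1 − 0.65)] = 2.1687
Total items = 2.1687 × 48 = 104.10, rounded up to 105.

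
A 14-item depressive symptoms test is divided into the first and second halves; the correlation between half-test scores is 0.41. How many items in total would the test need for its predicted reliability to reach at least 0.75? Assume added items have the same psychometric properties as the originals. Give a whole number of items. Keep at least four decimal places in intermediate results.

31

Corrected full-test reliability: r_full = 2 × 0.41 / (1 + 0.41) ≈ 0.5816
n = r_tgt(1 − r_full) / [r_full(1 − r_tgt)] = 0.75 × 0.4184 / (0.5816 × 0.25) ≈ 2.1582
Items = 2.1582 × 14 ≈ 30.21 → 31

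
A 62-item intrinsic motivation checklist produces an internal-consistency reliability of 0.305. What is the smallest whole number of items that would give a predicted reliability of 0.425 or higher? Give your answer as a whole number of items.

Spearman-Brown solved for the length factor n:
n = r_target (1 − r_old) / [ r_old (1 − r_target) ]
n = 0.425(1 − 0.305) / [0.305(1 − 0.425)]
n = 0.295375 / 0.175375 ≈ 1.6842
So the test needs 1.6842 × 62 ≈ 104.42 items; rounding up, 105.

105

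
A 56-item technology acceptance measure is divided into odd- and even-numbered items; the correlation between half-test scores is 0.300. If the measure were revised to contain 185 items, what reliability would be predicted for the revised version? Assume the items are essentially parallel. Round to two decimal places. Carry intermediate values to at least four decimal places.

Spearman-Brown correction (n = 2): r_full = 2·0.300/(1 + 0.300) = 0.4615
Length factor from 56 to 185 items: n = 185/56 = 3.3036
r_new = n·r_full / (1 + (n − 1)·r_full) = 1.5246 / 2.0631 ≈ 0.7390

0.74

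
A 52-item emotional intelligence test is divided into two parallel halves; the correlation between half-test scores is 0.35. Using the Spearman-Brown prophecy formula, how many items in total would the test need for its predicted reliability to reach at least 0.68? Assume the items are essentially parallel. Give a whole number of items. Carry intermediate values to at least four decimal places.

103

Corrected full-test reliability: r_full = 2 × 0.35 / (1 + 0.35) ≈ 0.5185
n = r_tgt(1 − r_full) / [r_full(1 − r_tgt)] = 0.68 × 0.4815 / (0.5185 × 0.32) ≈ 1.9734
Items = 1.9734 × 52 ≈ 102.62 → 103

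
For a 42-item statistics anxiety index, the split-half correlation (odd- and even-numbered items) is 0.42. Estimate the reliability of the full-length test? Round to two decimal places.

The full test is twice the length of either half (n = 2).
r_full = 2(0.42) / (1 + 0.42)
r_full = 0.8400 / 1.4200 ≈ 0.5915

0.59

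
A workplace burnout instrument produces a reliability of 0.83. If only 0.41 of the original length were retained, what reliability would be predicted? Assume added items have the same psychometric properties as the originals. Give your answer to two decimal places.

0.67

r_new = 0.41·0.83 / [1 + (0.41 − 1)·0.83]
     = 0.3403 / 0.5103 = 0.6669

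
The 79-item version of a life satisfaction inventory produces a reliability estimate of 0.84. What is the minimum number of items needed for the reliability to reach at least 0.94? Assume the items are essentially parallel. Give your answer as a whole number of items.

236

Rearranging the Spearman-Brown formula for n,
n = r*(1 − r) / [ r (1 − r*) ]
n = 0.94 × (1 − 0.84) / [ 0.84 × (1 − 0.94) ]
  = 0.1504 / 0.0504 = 2.9841
2.9841 × 79 = 235.74 → 236 items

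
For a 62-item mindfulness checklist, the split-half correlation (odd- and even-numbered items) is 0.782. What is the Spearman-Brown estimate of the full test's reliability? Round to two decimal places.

The full test is twice the length of either half (n = 2).
r_full = 2(0.782) / (1 + 0.782)
       = 1.5640 / 1.7820 = 0.8777

0.88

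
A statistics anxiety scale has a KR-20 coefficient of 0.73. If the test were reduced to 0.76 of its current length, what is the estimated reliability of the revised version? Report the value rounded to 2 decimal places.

r_new = (0.76 × 0.73) / (1 + (0.76 − 1) × 0.73)
r_new = 0.5548 / 0.8248 ≈ 0.6726

0.67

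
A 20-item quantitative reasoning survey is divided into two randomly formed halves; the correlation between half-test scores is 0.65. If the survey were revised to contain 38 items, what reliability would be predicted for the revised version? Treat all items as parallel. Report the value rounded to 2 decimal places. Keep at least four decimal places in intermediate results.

0.88

Full-test reliability from the split-half r: r_full = 2(0.65)/(1 + 0.65) = 0.7879
Then adjust to 38 items: n = 38/20 = 1.9000
r_new = n·r_full / (1 + (n − 1)·r_full) = 1.4970 / 1.7091 ≈ 0.8759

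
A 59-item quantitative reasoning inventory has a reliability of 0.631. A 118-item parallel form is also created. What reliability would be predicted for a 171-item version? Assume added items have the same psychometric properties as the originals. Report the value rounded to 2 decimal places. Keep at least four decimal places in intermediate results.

0.83

The 118-item form is not needed; work directly from the 59-item form with n = 171/59 = 2.8983.
r_{171} = n·r / (1 + (n − 1)·r) = 1.8288 / 2.1978 ≈ 0.8321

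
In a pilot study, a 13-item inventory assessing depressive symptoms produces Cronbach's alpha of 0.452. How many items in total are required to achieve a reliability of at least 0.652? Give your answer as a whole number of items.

Invert Spearman-Brown to solve for n:
n = r_target (1 − r_old) / [ r_old (1 − r_target) ]
n = 0.652(1 − 0.452) / [0.452(1 − 0.652)]
n = 0.357296 / 0.157296 ≈ 2.2715
2.2715 × 13 = 29.53 → 30 items

30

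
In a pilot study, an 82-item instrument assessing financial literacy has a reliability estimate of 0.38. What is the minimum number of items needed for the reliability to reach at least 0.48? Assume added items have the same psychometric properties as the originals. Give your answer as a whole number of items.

Spearman-Brown solved for the length factor n:
n = r*(1 − r) / [ r (1 − r*) ]
n = [0.48 × 0.62] / [0.38 × 0.52]
  = 0.2976 / 0.1976 = 1.5061
So the test needs 1.5061 × 82 ≈ 123.50 items; rounding up, 124.

124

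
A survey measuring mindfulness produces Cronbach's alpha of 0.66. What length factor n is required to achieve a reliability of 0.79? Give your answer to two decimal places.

1.94

n = [0.79 × 0.34] / [0.66 × 0.21]
n = 0.2686 / 0.1386 ≈ 1.9380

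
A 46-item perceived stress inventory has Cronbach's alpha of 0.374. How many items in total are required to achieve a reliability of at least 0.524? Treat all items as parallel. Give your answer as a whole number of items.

85

Spearman-Brown solved for the length factor n:
n = r*(1 − r) / [ r (1 − r*) ]
n = 0.524(1 − 0.374) / [0.374(1 − 0.524)]
  = 0.328024 / 0.178024 = 1.8426
So the test needs 1.8426 × 46 ≈ 84.76 items; rounding up, 85.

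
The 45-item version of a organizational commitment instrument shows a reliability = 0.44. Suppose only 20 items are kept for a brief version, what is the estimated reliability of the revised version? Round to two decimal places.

0.26

Length ratio n = 20/45 = 0.4444
r_new = 0.4444·0.44 / [1 + (0.4444 − 1)·0.44]
r_new = 0.1955 / 0.7555 ≈ 0.2588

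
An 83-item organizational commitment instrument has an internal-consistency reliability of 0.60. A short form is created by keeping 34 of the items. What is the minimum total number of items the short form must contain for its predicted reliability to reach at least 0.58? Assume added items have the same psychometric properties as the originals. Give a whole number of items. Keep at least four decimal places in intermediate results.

First, r for the 34-item form: n = 34/83 = 0.4096, so r_34 = 0.4096·0.60/(1 + (0.4096 − 1)·0.60) = 0.3806
Then solve for n' with r_old = 0.3806, r_target = 0.58: n' = 0.58(1 − 0.3806)/[0.3806(1 − 0.58)] = 2.2474
Total items = 2.2474 × 34 = 76.41, rounded up to 77.

77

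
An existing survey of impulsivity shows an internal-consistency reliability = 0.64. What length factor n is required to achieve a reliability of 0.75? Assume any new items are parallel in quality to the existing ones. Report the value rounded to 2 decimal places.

1.69

n = [0.75 × 0.36] / [0.64 × 0.25]
  = 0.2700 / 0.1600 = 1.6875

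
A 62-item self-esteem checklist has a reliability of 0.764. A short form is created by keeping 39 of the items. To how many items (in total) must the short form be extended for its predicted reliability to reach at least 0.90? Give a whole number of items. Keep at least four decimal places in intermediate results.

First, r for the 39-item form: n = 39/62 = 0.6290, so r_39 = 0.6290·0.764/(1 + (0.6290 − 1)·0.764) = 0.6706
Length factor from the short form to reach 0.90: n' = 0.90(1 − 0.6706) / [0.6706(1 − 0.90)] ≈ 4.4208
Items = 4.4208 × 39 ≈ 172.41 → 173

173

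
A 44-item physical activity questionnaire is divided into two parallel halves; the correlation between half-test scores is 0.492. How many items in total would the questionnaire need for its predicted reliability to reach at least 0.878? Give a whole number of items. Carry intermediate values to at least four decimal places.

Corrected full-test reliability: r_full = 2 × 0.492 / (1 + 0.492) ≈ 0.6595
Solve Spearman-Brown for n: n = 0.878(1 − 0.6595) / [0.6595(1 − 0.878)] = 3.7157
Required items = 3.7157 × 44 = 163.49, so 164 items.

164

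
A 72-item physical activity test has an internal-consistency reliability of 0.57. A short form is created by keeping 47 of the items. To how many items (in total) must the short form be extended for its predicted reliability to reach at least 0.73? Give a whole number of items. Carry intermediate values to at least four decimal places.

First, r for the 47-item form: n = 47/72 = 0.6528, so r_47 = 0.6528·0.57/(1 + (0.6528 − 1)·0.57) = 0.4639
Then solve for n' with r_old = 0.4639, r_target = 0.73: n' = 0.73(1 − 0.4639)/[0.4639(1 − 0.73)] = 3.1245
Items = 3.1245 × 47 ≈ 146.85 → 147

147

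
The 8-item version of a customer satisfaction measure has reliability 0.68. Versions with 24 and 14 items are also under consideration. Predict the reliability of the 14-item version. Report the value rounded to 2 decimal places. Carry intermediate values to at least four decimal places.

Only the ratio of lengths matters: n = 14/8 = 1.7500
r_{14} = n·r / (1 + (n − 1)·r) = 1.1900 / 1.5100 ≈ 0.7881

0.79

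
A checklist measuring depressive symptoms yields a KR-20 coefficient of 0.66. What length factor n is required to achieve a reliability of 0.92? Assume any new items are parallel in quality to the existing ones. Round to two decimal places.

5.92

n = 0.92 × (1 − 0.66) / [ 0.66 × (1 − 0.92) ]
n = 0.3128 / 0.0528 ≈ 5.9242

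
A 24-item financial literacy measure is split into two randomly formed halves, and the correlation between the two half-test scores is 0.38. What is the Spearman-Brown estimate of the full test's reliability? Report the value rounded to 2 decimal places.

Apply the Spearman-Brown correction with n = 2:
r_full = 2r_hh / (1 + r_hh) = 2 × 0.38 / (1 + 0.38)
r_full = 0.7600 / 1.3800 ≈ 0.5507

0.55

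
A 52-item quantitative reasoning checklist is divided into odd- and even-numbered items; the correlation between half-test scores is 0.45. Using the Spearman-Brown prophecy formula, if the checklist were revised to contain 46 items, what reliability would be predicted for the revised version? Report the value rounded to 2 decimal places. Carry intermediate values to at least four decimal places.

0.59

Full-test reliability from the split-half r: r_full = 2(0.45)/(1 + 0.45) = 0.6207
Then adjust to 46 items: n = 46/52 = 0.8846
r_new = n·r_full / (1 + (n − 1)·r_full) = 0.5491 / 0.9284 ≈ 0.5914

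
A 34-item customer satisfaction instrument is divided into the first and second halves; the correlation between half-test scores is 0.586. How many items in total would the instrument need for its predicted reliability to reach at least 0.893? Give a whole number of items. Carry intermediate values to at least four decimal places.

101

r_full = 2(0.586)/(1 + 0.586) = 0.7390
n = r_tgt(1 − r_full) / [r_full(1 − r_tgt)] = 0.893 × 0.2610 / (0.7390 × 0.107) ≈ 2.9476
Required items = 2.9476 × 34 = 100.22, so 101 items.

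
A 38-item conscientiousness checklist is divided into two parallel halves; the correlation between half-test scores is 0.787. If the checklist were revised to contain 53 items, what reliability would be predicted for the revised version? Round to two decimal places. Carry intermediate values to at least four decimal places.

Spearman-Brown correction (n = 2): r_full = 2·0.787/(1 + 0.787) = 0.8808
Then adjust to 53 items: n = 53/38 = 1.3947
r_new = n·r_full / (1 + (n − 1)·r_full) = 1.2285 / 1.3477 ≈ 0.9116

0.91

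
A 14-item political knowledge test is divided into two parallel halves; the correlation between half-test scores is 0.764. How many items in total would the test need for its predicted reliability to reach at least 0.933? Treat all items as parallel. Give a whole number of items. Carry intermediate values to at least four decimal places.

Corrected full-test reliability: r_full = 2 × 0.764 / (1 + 0.764) ≈ 0.8662
n = r_tgt(1 − r_full) / [r_full(1 − r_tgt)] = 0.933 × 0.1338 / (0.8662 × 0.067) ≈ 2.1510
Required items = 2.1510 × 14 = 30.11, so 31 items.

31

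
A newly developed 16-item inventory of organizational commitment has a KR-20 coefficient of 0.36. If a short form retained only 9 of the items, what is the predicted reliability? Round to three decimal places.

Length ratio n = 9/16 = 0.5625
r_new = 0.5625·0.36 / [1 + (0.5625 − 1)·0.36]
r_new = 0.2025 / 0.8425 ≈ 0.2404

0.240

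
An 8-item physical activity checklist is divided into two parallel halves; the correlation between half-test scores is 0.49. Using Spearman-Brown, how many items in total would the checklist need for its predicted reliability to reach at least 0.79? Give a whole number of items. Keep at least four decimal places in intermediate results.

r_full = 2(0.49)/(1 + 0.49) = 0.6577
n = r_tgt(1 − r_full) / [r_full(1 − r_tgt)] = 0.79 × 0.3423 / (0.6577 × 0.21) ≈ 1.9579
Required items = 1.9579 × 8 = 15.66, so 16 items.

16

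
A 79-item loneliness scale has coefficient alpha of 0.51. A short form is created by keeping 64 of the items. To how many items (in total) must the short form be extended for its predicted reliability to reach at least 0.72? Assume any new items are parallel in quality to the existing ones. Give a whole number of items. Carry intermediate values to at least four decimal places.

196

First, r for the 64-item form: n = 64/79 = 0.8101, so r_64 = 0.8101·0.51/(1 + (0.8101 − 1)·0.51) = 0.4575
Length factor from the short form to reach 0.72: n' = 0.72(1 − 0.4575) / [0.4575(1 − 0.72)] ≈ 3.0492
Total items = 3.0492 × 64 = 195.15, rounded up to 196.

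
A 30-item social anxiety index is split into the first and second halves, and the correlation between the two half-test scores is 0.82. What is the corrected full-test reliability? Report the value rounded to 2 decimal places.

0.90

The full test is twice the length of either half (n = 2).
r_full = 2r_hh / (1 + r_hh) = 2 × 0.82 / (1 + 0.82)
r_full = 1.6400 / 1.8200 ≈ 0.9011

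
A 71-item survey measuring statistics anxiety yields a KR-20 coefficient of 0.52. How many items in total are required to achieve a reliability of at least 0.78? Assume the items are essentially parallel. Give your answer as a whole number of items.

Rearranging the Spearman-Brown formula for n,
n = r*(1 − r) / [ r (1 − r*) ]
n = [0.78 × 0.48] / [0.52 × 0.22]
  = 0.3744 / 0.1144 = 3.2727
So the test needs 3.2727 × 71 ≈ 232.36 items; rounding up, 233.

233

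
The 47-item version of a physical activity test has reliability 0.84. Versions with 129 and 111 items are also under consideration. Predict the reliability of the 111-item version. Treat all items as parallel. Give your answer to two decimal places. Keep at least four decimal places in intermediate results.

0.93

The 129-item form is not needed; work directly from the 47-item form with n = 111/47 = 2.3617.
r_{111} = n·r / (1 + (n − 1)·r) = 1.9838 / 2.1438 ≈ 0.9254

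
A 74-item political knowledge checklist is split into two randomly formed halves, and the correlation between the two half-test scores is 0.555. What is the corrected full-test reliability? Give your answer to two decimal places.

r_full = 2(0.555) / (1 + 0.555)
r_full = 1.1100 / 1.5550 ≈ 0.7138

0.71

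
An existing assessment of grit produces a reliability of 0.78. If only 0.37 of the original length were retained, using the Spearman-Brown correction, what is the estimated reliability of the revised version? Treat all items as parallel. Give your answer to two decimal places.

0.57

Apply the Spearman-Brown prophecy formula, r' = nr / [1 + (n − 1)r]:
r_new = (0.37 × 0.78) / (1 + (0.37 − 1) × 0.78)
r_new = 0.2886 / 0.5086 ≈ 0.5674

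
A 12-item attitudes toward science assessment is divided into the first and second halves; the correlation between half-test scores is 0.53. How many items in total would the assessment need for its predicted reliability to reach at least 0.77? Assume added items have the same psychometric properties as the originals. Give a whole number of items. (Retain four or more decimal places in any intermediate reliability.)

18

Corrected full-test reliability: r_full = 2 × 0.53 / (1 + 0.53) ≈ 0.6928
n = r_tgt(1 − r_full) / [r_full(1 − r_tgt)] = 0.77 × 0.3072 / (0.6928 × 0.23) ≈ 1.4845
Required items = 1.4845 × 12 = 17.81, so 18 items.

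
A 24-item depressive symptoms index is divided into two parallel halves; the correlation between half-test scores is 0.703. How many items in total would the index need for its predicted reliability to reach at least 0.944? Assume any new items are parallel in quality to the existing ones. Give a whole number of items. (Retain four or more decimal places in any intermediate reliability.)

r_full = 2(0.703)/(1 + 0.703) = 0.8256
Solve Spearman-Brown for n: n = 0.944(1 − 0.8256) / [0.8256(1 − 0.944)] = 3.5609
Required items = 3.5609 × 24 = 85.46, so 86 items.

86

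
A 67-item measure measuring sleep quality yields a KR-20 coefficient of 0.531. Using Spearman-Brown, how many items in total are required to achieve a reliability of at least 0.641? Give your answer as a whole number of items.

n = 0.641(1 − 0.531) / [0.531(1 − 0.641)]
  = 0.300629 / 0.190629 = 1.5770
1.5770 × 67 = 105.66 → 106 items

106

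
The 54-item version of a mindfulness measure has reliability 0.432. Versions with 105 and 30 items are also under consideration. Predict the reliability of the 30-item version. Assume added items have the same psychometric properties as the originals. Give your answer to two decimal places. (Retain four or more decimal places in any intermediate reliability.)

The 105-item form is not needed; work directly from the 54-item form with n = 30/54 = 0.5556.
r_{30} = n·r / (1 + (n − 1)·r) = 0.2400 / 0.8080 ≈ 0.2970

0.30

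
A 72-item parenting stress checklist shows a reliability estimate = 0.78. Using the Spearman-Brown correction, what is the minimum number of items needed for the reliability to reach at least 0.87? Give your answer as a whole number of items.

Spearman-Brown solved for the length factor n:
n = r_target (1 − r_old) / [ r_old (1 − r_target) ]
n = [0.87 × 0.22] / [0.78 × 0.13]
n = 0.1914 / 0.1014 ≈ 1.8876
1.8876 × 72 = 135.91 → 136 items

136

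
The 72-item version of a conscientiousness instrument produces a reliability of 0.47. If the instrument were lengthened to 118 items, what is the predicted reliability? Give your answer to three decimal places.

n = 118/72 = 1.6389
r_new = 1.6389·0.47 / [1 + (1.6389 − 1)·0.47]
r_new = 0.7703 / 1.3003 ≈ 0.5924

0.592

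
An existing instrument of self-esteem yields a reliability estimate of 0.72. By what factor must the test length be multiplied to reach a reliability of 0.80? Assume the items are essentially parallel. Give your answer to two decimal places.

1.56

Rearranging the Spearman-Brown formula for n,
n = r*(1 − r) / [ r (1 − r*) ]
n = 0.80(1 − 0.72) / [0.72(1 − 0.80)]
  = 0.2240 / 0.1440 = 1.5556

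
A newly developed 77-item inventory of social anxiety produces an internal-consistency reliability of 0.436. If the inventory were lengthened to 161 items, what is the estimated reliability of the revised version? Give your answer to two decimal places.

0.62

The new length is 161/77 = 2.0909 times the old.
r_new = (2.0909 × 0.436) / (1 + (2.0909 − 1) × 0.436)
     = 0.9116 / 1.4756 = 0.6178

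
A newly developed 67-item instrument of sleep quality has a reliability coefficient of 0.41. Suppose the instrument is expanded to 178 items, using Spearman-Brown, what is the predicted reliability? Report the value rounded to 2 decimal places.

n = 178/67 = 2.6567
Spearman-Brown: r_new = n·r / (1 + (n − 1)·r)
r_new = (2.6567 × 0.41) / (1 + (2.6567 − 1) × 0.41)
r_new = 1.0892 / 1.6792 ≈ 0.6486

0.65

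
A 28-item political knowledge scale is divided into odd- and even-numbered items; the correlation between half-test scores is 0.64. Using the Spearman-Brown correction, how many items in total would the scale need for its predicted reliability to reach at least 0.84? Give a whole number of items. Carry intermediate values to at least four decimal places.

r_full = 2(0.64)/(1 + 0.64) = 0.7805
n = r_tgt(1 − r_full) / [r_full(1 − r_tgt)] = 0.84 × 0.2195 / (0.7805 × 0.16) ≈ 1.4765
Required items = 1.4765 × 28 = 41.34, so 42 items.

42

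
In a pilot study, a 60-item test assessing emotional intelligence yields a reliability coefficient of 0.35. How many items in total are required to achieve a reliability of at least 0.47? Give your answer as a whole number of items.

n = 0.47 × (1 − 0.35) / [ 0.35 × (1 − 0.47) ]
  = 0.3055 / 0.1855 = 1.6469
1.6469 × 60 = 98.81 → 99 items

99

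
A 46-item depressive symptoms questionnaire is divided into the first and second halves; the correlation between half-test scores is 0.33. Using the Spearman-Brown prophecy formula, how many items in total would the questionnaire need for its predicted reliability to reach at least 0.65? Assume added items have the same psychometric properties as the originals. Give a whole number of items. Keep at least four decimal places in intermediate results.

87

r_full = 2(0.33)/(1 + 0.33) = 0.4962
Solve Spearman-Brown for n: n = 0.65(1 − 0.4962) / [0.4962(1 − 0.65)] = 1.8856
Items = 1.8856 × 46 ≈ 86.74 → 87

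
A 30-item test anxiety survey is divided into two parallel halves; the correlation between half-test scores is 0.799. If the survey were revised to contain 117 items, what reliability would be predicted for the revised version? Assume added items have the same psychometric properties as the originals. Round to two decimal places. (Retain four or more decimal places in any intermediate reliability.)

Full-test reliability from the split-half r: r_full = 2(0.799)/(1 + 0.799) = 0.8883
Then adjust to 117 items: n = 117/30 = 3.9000
r_new = n·r_full / (1 + (n − 1)·r_full) = 3.4644 / 3.5761 ≈ 0.9688

0.97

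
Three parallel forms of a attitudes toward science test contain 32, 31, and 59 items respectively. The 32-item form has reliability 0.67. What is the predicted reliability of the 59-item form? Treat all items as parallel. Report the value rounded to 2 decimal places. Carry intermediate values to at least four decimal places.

0.79

Only the ratio of lengths matters: n = 59/32 = 1.8438
r_{59} = n·r / (1 + (n − 1)·r) = 1.2353 / 1.5653 ≈ 0.7892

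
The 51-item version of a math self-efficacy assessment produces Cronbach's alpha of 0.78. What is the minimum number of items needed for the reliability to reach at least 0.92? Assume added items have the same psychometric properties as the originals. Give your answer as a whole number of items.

166

Rearranging the Spearman-Brown formula for n,
n = r_target (1 − r_old) / [ r_old (1 − r_target) ]
n = 0.92 × (1 − 0.78) / [ 0.78 × (1 − 0.92) ]
  = 0.2024 / 0.0624 = 3.2436
So the test needs 3.2436 × 51 ≈ 165.42 items; rounding up, 166.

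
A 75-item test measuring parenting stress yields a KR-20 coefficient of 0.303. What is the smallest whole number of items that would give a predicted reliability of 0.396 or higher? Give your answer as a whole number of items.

114

Spearman-Brown solved for the length factor n:
n = r_target (1 − r_old) / [ r_old (1 − r_target) ]
n = 0.396(1 − 0.303) / [0.303(1 − 0.396)]
n = 0.276012 / 0.183012 ≈ 1.5082
1.5082 × 75 = 113.11 → 114 items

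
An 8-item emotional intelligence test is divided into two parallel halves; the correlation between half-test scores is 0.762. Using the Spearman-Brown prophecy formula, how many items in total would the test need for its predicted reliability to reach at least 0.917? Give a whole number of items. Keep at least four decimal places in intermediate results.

14

Corrected full-test reliability: r_full = 2 × 0.762 / (1 + 0.762) ≈ 0.8649
n = r_tgt(1 − r_full) / [r_full(1 − r_tgt)] = 0.917 × 0.1351 / (0.8649 × 0.083) ≈ 1.7258
Items = 1.7258 × 8 ≈ 13.81 → 14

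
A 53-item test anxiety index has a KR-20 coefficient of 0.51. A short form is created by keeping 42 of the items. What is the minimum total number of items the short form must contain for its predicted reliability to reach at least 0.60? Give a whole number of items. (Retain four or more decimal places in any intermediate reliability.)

77

First, r for the 42-item form: n = 42/53 = 0.7925, so r_42 = 0.7925·0.51/(1 + (0.7925 − 1)·0.51) = 0.4520
Length factor from the short form to reach 0.60: n' = 0.60(1 − 0.4520) / [0.4520(1 − 0.60)] ≈ 1.8186
Items = 1.8186 × 42 ≈ 76.38 → 77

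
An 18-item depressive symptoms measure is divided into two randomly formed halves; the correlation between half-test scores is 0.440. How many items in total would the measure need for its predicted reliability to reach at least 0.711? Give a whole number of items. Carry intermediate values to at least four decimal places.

r_full = 2(0.440)/(1 + 0.440) = 0.6111
Solve Spearman-Brown for n: n = 0.711(1 − 0.6111) / [0.6111(1 − 0.711)] = 1.5657
Required items = 1.5657 × 18 = 28.18, so 29 items.

29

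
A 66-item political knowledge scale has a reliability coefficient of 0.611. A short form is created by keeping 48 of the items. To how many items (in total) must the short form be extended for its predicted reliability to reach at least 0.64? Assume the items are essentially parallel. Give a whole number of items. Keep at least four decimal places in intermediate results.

Short-form reliability: n = 48/66 = 0.7273; r_48 = n·r/(1+(n−1)r) ≈ 0.5332
Length factor from the short form to reach 0.64: n' = 0.64(1 − 0.5332) / [0.5332(1 − 0.64)] ≈ 1.5564
Items = 1.5564 × 48 ≈ 74.71 → 75

75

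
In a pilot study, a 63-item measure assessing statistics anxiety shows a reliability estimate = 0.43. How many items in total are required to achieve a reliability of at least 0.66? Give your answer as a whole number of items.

Rearranging the Spearman-Brown formula for n,
n = r_target (1 − r_old) / [ r_old (1 − r_target) ]
n = [0.66 × 0.57] / [0.43 × 0.34]
n = 0.3762 / 0.1462 ≈ 2.5732
Items needed = n × 63 = 2.5732 × 63 ≈ 162.11 → round up to 163

163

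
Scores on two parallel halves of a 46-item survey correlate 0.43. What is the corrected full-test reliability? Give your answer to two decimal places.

0.60

Apply the Spearman-Brown correction with n = 2:
r_full = 2(0.43) / (1 + 0.43)
       = 0.8600 / 1.4300 = 0.6014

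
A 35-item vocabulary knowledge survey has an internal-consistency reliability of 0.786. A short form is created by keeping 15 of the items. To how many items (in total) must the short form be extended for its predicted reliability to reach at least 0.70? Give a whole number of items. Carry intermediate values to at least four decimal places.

23

Short-form reliability: n = 15/35 = 0.4286; r_15 = n·r/(1+(n−1)r) ≈ 0.6115
Length factor from the short form to reach 0.70: n' = 0.70(1 − 0.6115) / [0.6115(1 − 0.70)] ≈ 1.4824
Total items = 1.4824 × 15 = 22.24, rounded up to 23.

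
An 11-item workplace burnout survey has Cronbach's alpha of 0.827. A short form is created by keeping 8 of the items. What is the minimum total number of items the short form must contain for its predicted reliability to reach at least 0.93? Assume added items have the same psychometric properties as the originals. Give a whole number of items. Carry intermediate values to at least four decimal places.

First, r for the 8-item form: n = 8/11 = 0.7273, so r_8 = 0.7273·0.827/(1 + (0.7273 − 1)·0.827) = 0.7766
Length factor from the short form to reach 0.93: n' = 0.93(1 − 0.7766) / [0.7766(1 − 0.93)] ≈ 3.8218
Total items = 3.8218 × 8 = 30.57, rounded up to 31.

31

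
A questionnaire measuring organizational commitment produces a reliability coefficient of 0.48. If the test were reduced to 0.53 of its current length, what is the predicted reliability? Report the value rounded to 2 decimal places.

0.33

Spearman-Brown: r_new = n·r / (1 + (n − 1)·r)
r_new = 0.53·0.48 / [1 + (0.53 − 1)·0.48]
     = 0.2544 / 0.7744 = 0.3285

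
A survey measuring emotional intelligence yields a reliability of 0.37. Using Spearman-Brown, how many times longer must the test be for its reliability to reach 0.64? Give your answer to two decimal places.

3.03

n = 0.64 × (1 − 0.37) / [ 0.37 × (1 − 0.64) ]
n = 0.4032 / 0.1332 ≈ 3.0270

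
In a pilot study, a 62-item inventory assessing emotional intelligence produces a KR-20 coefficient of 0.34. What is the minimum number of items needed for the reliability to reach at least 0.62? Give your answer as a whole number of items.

n = [0.62 × 0.66] / [0.34 × 0.38]
n = 0.4092 / 0.1292 ≈ 3.1672
3.1672 × 62 = 196.37 → 197 items

197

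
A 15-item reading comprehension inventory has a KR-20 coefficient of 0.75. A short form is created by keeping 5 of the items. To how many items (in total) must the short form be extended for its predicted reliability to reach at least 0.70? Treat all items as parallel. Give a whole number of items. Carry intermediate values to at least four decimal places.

Short-form reliability: n = 5/15 = 0.3333; r_5 = n·r/(1+(n−1)r) ≈ 0.5000
Length factor from the short form to reach 0.70: n' = 0.70(1 − 0.5000) / [0.5000(1 − 0.70)] ≈ 2.3333
Total items = 2.3333 × 5 = 11.67, rounded up to 12.

12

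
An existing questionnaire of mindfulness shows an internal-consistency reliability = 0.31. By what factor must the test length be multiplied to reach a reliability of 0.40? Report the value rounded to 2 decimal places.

Spearman-Brown solved for the length factor n:
n = r_target (1 − r_old) / [ r_old (1 − r_target) ]
n = 0.40 × (1 − 0.31) / [ 0.31 × (1 − 0.40) ]
  = 0.2760 / 0.1860 = 1.4839

1.48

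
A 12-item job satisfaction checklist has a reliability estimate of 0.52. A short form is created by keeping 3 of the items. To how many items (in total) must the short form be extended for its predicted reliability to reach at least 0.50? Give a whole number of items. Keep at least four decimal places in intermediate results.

Short-form reliability: n = 3/12 = 0.2500; r_3 = n·r/(1+(n−1)r) ≈ 0.2131
Then solve for n' with r_old = 0.2131, r_target = 0.50: n' = 0.50(1 − 0.2131)/[0.2131(1 − 0.50)] = 3.6926
Items = 3.6926 × 3 ≈ 11.08 → 12

12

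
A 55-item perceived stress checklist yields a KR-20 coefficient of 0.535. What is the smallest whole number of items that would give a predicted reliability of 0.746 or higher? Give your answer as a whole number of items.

141

n = 0.746(1 − 0.535) / [0.535(1 − 0.746)]
  = 0.346890 / 0.135890 = 2.5527
2.5527 × 55 = 140.40 → 141 items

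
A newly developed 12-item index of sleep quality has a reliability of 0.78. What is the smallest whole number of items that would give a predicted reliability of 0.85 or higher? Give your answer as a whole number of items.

n = 0.85(1 − 0.78) / [0.78(1 − 0.85)]
n = 0.1870 / 0.1170 ≈ 1.5983
Items needed = n × 12 = 1.5983 × 12 ≈ 19.18 → round up to 20

20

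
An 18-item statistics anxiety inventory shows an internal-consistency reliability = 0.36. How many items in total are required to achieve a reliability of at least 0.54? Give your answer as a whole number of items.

38

Invert Spearman-Brown to solve for n:
n = r*(1 − r) / [ r (1 − r*) ]
n = [0.54 × 0.64] / [0.36 × 0.46]
  = 0.3456 / 0.1656 = 2.0870
Items needed = n × 18 = 2.0870 × 18 ≈ 37.57 → round up to 38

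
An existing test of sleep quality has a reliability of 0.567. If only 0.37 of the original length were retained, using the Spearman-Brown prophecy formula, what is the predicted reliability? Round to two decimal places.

r_new = 0.37·0.567 / [1 + (0.37 − 1)·0.567]
     = 0.2098 / 0.6428 = 0.3264

0.33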